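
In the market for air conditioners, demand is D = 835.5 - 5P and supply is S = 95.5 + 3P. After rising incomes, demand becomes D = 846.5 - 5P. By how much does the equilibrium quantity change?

Original equilibrium: P* = 92.5, Q* = 373.
New equilibrium: 846.5 - 5P = 95.5 + 3P, so 751 = 8P and P' = 93.875; Q' = 846.5 − 5(93.875) = 377.125.
Change in quantity: 377.125 − 373 = 4.125.

ΔQ = 4.125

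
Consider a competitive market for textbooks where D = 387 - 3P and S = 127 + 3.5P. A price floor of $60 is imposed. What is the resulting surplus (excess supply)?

Equilibrium price would be P* = 40, so the floor at 60 binds.
At P = 60: D = 207, S = 337.
Surplus = 337 − 207 = 130.

Surplus = 130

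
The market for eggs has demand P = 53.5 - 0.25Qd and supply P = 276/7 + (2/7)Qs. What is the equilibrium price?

P* = 704/15

Set the two price expressions equal: 53.5 - 0.25Q = 276/7 + (2/7)Q.
197/14 = (15/28)Q, so Q* = 394/15.
P* = 53.5 − (0.25)(394/15) = 704/15.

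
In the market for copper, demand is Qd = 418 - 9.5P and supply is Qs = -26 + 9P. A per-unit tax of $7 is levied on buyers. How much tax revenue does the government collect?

Pre-tax equilibrium: P* = 24, Q* = 190.
Tax on buyers shifts demand to Qd = 418 − 9.5(P + 7) = 351.5 - 9.5P.
351.5 - 9.5P = -26 + 9P gives seller price Ps = 755/37; buyers pay Pb = 755/37 + 7 = 1014/37.
New quantity: Q = 418 − 9.5(1014/37) = 5833/37.
Revenue = 7 × 5833/37 = 40831/37.

Tax revenue = 40831/37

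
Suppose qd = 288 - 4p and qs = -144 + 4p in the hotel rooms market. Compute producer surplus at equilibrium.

Producer surplus = 648

Equilibrium: 288 - 4p = -144 + 4p gives p* = 54, q* = 72.
Supply starts at p = 36 (where qs = 0).
PS = ½(54 − 36)(72) = 648.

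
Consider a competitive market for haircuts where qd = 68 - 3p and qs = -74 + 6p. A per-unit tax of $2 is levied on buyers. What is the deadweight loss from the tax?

Pre-tax equilibrium: p* = 142/9, q* = 62/3.
Tax on buyers shifts demand to qd = 68 − 3(p + 2) = 62 - 3p.
62 - 3p = -74 + 6p gives seller price ps = 136/9; buyers pay pb = 136/9 + 2 = 154/9.
New quantity: q = 68 − 3(154/9) = 50/3.
DWL = ½ × 2 × (62/3 − 50/3) = 4.

Deadweight loss = 4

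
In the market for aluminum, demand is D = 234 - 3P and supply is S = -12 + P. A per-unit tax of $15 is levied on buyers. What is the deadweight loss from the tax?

Pre-tax equilibrium: P* = 61.5, Q* = 49.5.
Tax on buyers shifts demand to D = 234 − 3(P + 15) = 189 - 3P.
189 - 3P = -12 + P gives seller price Ps = 50.25; buyers pay Pb = 50.25 + 15 = 65.25.
New quantity: Q = 234 − 3(65.25) = 38.25.
DWL = ½ × 15 × (49.5 − 38.25) = 84.375.

Deadweight loss = 84.375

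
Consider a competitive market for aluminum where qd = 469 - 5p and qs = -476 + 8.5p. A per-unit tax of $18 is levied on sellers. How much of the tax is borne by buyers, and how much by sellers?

Buyers bear 34/3, sellers bear 20/3

Pre-tax equilibrium: p* = 70, q* = 119.
Tax on sellers shifts supply to qs = -476 + 8.5(p − 18) = -629 + 8.5p.
469 - 5p = -629 + 8.5p gives buyer price pb = 244/3; sellers receive ps = 244/3 − 18 = 190/3.
New quantity: q = 469 − 5(244/3) = 187/3.
Buyer burden = 244/3 − 70 = 34/3; seller burden = 70 − 190/3 = 20/3.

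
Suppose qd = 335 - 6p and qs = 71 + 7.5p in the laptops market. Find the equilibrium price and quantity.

Set qd = qs: 335 - 6p = 71 + 7.5p.
264 = 13.5p, so p* = 176/9.
q* = 335 − 6(176/9) = 653/3.

p* = 176/9, q* = 653/3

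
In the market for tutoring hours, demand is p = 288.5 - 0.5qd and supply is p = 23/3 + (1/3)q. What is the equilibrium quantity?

Set the two price expressions equal: 288.5 - 0.5q = 23/3 + (1/3)q.
1685/6 = (5/6)q, so q* = 337.
p* = 288.5 − (0.5)(337) = 120.

q* = 337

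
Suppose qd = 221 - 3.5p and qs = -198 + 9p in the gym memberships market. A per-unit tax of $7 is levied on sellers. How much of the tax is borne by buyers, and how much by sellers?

Pre-tax equilibrium: p* = 33.52, q* = 103.68.
Tax on sellers shifts supply to qs = -198 + 9(p − 7) = -261 + 9p.
221 - 3.5p = -261 + 9p gives buyer price pb = 38.56; sellers receive ps = 38.56 − 7 = 31.56.
New quantity: q = 221 − 3.5(38.56) = 86.04.
Buyer burden = 38.56 − 33.52 = 5.04; seller burden = 33.52 − 31.56 = 1.96.

Buyers bear $5.04, sellers bear $1.96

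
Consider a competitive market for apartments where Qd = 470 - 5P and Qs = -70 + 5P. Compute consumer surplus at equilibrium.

Equilibrium: 470 - 5P = -70 + 5P gives P* = 54, Q* = 200.
Demand choke price (Qd = 0): P = 94.
CS = ½(94 − 54)(200) = 4000.

Consumer surplus = 4000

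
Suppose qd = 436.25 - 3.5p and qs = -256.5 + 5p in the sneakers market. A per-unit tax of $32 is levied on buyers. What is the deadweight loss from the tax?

Deadweight loss = 17920/17

Pre-tax equilibrium: p* = 81.5, q* = 151.
Tax on buyers shifts demand to qd = 436.25 − 3.5(p + 32) = 324.25 - 3.5p.
324.25 - 3.5p = -256.5 + 5p gives seller price ps = 2323/34; buyers pay pb = 2323/34 + 32 = 3411/34.
New quantity: q = 436.25 − 3.5(3411/34) = 1447/17.
DWL = ½ × 32 × (151 − 1447/17) = 17920/17.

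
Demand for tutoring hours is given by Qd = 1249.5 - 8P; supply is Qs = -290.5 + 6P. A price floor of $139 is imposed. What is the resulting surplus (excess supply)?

Equilibrium price would be P* = 110, so the floor at 139 binds.
At P = 139: Qd = 137.5, Qs = 543.5.
Surplus = 543.5 − 137.5 = 406.

Surplus = 406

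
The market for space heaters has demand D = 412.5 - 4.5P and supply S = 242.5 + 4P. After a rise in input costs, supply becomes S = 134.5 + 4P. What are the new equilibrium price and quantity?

P' = 556/17, Q' = 9021/34

Original equilibrium: P* = 20, Q* = 322.5.
New equilibrium: 412.5 - 4.5P = 134.5 + 4P, so 278 = 8.5P and P' = 556/17; Q' = 412.5 − 4.5(556/17) = 9021/34.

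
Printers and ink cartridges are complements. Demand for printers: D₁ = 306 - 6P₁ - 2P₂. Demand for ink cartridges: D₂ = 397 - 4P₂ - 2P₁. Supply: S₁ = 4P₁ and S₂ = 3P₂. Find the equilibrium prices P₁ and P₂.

Market 1: 306 - 6P₁ - 2P₂ = 4P₁ → 10P₁ + 2P₂ = 306.
Market 2: 7P₂ + 2P₁ = 397.
Eliminating P₂: 7×(1) − 2×(2) gives 66P₁ = 1348, so P₁ = 674/33.
Back-substitute into (2): P₂ = (397 − 2×674/33) / 7 = 1679/33.

P₁ = 674/33, P₂ = 1679/33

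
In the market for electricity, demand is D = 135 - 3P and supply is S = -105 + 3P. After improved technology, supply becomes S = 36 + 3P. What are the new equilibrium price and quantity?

P' = 16.5, Q' = 85.5

Original equilibrium: P* = 40, Q* = 15.
New equilibrium: 135 - 3P = 36 + 3P, so 99 = 6P and P' = 16.5; Q' = 135 − 3(16.5) = 85.5.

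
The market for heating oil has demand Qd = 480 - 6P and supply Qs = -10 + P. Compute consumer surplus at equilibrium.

Equilibrium: 480 - 6P = -10 + P gives P* = 70, Q* = 60.
Demand choke price (Qd = 0): P = 80.
CS = ½(80 − 70)(60) = 300.

Consumer surplus = 300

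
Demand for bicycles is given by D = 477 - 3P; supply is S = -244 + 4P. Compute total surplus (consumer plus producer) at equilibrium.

Total surplus = 8232

Equilibrium: 477 - 3P = -244 + 4P gives P* = 103, Q* = 168.
Demand choke price: P = 159; supply starts at P = 61.
CS = ½(159 − 103)(168) = 4704; PS = ½(103 − 61)(168) = 3528.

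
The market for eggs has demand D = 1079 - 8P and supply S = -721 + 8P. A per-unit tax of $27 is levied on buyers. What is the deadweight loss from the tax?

Deadweight loss = 1458

Pre-tax equilibrium: P* = 112.5, Q* = 179.
Tax on buyers shifts demand to D = 1079 − 8(P + 27) = 863 - 8P.
863 - 8P = -721 + 8P gives seller price Ps = 99; buyers pay Pb = 99 + 27 = 126.
New quantity: Q = 1079 − 8(126) = 71.
DWL = ½ × 27 × (179 − 71) = 1458.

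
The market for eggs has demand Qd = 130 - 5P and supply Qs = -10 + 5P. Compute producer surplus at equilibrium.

Producer surplus = 360

Equilibrium: 130 - 5P = -10 + 5P gives P* = 14, Q* = 60.
Supply starts at P = 2 (where Qs = 0).
PS = ½(14 − 2)(60) = 360.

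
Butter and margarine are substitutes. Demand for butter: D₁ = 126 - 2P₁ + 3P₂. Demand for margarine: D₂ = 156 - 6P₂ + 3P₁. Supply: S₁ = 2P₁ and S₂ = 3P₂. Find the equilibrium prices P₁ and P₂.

P₁ = 178/3, P₂ = 334/9

Market 1: 126 - 2P₁ + 3P₂ = 2P₁ → 4P₁ - 3P₂ = 126.
Market 2: 9P₂ - 3P₁ = 156.
Eliminating P₂: 9×(1) + 3×(2) gives 27P₁ = 1602, so P₁ = 178/3.
Back-substitute into (2): P₂ = (156 + 3×178/3) / 9 = 334/9.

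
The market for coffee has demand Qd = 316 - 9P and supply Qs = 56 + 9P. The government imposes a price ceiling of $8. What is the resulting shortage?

Shortage = 116

Equilibrium price would be P* = 130/9, so the ceiling at 8 binds.
At P = 8: Qd = 316 − 9(8) = 244, Qs = 56 + 9(8) = 128.
Shortage = 244 − 128 = 116.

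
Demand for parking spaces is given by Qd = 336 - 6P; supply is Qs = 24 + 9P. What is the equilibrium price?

P* = 20.8

Set Qd = Qs: 336 - 6P = 24 + 9P.
312 = 15P, so P* = 20.8.
Q* = 336 − 6(20.8) = 211.2.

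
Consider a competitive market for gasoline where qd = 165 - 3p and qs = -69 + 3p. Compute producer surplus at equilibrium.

Equilibrium: 165 - 3p = -69 + 3p gives p* = 39, q* = 48.
Supply starts at p = 23 (where qs = 0).
PS = ½(39 − 23)(48) = 384.

Producer surplus = 384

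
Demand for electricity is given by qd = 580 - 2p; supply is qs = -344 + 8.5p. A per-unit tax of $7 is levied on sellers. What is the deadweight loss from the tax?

Pre-tax equilibrium: p* = 88, q* = 404.
Tax on sellers shifts supply to qs = -344 + 8.5(p − 7) = -403.5 + 8.5p.
580 - 2p = -403.5 + 8.5p gives buyer price pb = 281/3; sellers receive ps = 281/3 − 7 = 260/3.
New quantity: q = 580 − 2(281/3) = 1178/3.
DWL = ½ × 7 × (404 − 1178/3) = 119/3.

Deadweight loss = 119/3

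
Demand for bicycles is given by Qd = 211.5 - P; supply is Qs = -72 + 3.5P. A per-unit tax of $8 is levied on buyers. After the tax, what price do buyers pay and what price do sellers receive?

Buyers pay 623/9, sellers receive 551/9

Pre-tax equilibrium: P* = 63, Q* = 148.5.
Tax on buyers shifts demand to Qd = 211.5 − 1(P + 8) = 203.5 - P.
203.5 - P = -72 + 3.5P gives seller price Ps = 551/9; buyers pay Pb = 551/9 + 8 = 623/9.
New quantity: Q = 211.5 − 1(623/9) = 2561/18.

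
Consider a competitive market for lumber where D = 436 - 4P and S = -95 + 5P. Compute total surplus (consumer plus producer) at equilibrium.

Total surplus = 9000

Equilibrium: 436 - 4P = -95 + 5P gives P* = 59, Q* = 200.
Demand choke price: P = 109; supply starts at P = 19.
CS = ½(109 − 59)(200) = 5000; PS = ½(59 − 19)(200) = 4000.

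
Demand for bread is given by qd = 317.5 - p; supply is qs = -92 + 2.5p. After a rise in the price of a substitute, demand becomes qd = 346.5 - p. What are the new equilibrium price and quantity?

Original equilibrium: p* = 117, q* = 200.5.
New equilibrium: 346.5 - p = -92 + 2.5p, so 438.5 = 3.5p and p' = 877/7; q' = 346.5 − 1(877/7) = 3097/14.

p' = 877/7, q' = 3097/14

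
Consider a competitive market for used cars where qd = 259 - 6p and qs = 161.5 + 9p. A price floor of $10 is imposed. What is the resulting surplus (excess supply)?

Equilibrium price would be p* = 6.5, so the floor at 10 binds.
At p = 10: qd = 199, qs = 251.5.
Surplus = 251.5 − 199 = 52.5.

Surplus = 52.5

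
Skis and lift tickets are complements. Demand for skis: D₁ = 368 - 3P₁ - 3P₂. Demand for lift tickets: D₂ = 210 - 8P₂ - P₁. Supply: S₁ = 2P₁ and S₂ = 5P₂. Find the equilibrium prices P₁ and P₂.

P₁ = 67, P₂ = 11

Market 1: 368 - 3P₁ - 3P₂ = 2P₁ → 5P₁ + 3P₂ = 368.
Market 2: 13P₂ + P₁ = 210.
Eliminating P₂: 13×(1) − 3×(2) gives 62P₁ = 4154, so P₁ = 67.
Back-substitute into (2): P₂ = (210 − 1×67) / 13 = 11.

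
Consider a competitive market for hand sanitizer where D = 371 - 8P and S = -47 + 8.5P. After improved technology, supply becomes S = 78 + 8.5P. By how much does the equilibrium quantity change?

ΔQ = 2000/33

Original equilibrium: P* = 76/3, Q* = 505/3.
New equilibrium: 371 - 8P = 78 + 8.5P, so 293 = 16.5P and P' = 586/33; Q' = 371 − 8(586/33) = 7555/33.
Change in quantity: 7555/33 − 505/3 = 2000/33.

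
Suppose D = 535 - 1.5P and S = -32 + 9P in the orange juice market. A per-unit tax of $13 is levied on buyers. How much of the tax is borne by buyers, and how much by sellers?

Buyers bear 78/7, sellers bear 13/7

Pre-tax equilibrium: P* = 54, Q* = 454.
Tax on buyers shifts demand to D = 535 − 1.5(P + 13) = 515.5 - 1.5P.
515.5 - 1.5P = -32 + 9P gives seller price Ps = 365/7; buyers pay Pb = 365/7 + 13 = 456/7.
New quantity: Q = 535 − 1.5(456/7) = 3061/7.
Buyer burden = 456/7 − 54 = 78/7; seller burden = 54 − 365/7 = 13/7.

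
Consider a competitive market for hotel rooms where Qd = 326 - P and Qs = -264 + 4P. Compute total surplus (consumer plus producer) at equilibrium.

Equilibrium: 326 - P = -264 + 4P gives P* = 118, Q* = 208.
Demand choke price: P = 326; supply starts at P = 66.
CS = ½(326 − 118)(208) = 21632; PS = ½(118 − 66)(208) = 5408.

Total surplus = 27040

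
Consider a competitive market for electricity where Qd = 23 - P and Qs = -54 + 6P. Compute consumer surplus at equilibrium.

Equilibrium: 23 - P = -54 + 6P gives P* = 11, Q* = 12.
Demand choke price (Qd = 0): P = 23.
CS = ½(23 − 11)(12) = 72.

Consumer surplus = 72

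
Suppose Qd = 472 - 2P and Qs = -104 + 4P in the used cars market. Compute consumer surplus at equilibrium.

Consumer surplus = 19600

Equilibrium: 472 - 2P = -104 + 4P gives P* = 96, Q* = 280.
Demand choke price (Qd = 0): P = 236.
CS = ½(236 − 96)(280) = 19600.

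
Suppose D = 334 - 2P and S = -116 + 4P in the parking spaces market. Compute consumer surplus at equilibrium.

Equilibrium: 334 - 2P = -116 + 4P gives P* = 75, Q* = 184.
Demand choke price (D = 0): P = 167.
CS = ½(167 − 75)(184) = 8464.

Consumer surplus = 8464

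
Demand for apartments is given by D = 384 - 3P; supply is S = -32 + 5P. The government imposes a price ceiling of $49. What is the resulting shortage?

Shortage = 24

Equilibrium price would be P* = 52, so the ceiling at 49 binds.
At P = 49: D = 384 − 3(49) = 237, S = -32 + 5(49) = 213.
Shortage = 237 − 213 = 24.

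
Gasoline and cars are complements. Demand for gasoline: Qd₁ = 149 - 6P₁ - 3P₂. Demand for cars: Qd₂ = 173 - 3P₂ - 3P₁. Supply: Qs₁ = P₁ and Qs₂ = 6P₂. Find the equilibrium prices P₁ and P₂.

Market 1: 149 - 6P₁ - 3P₂ = P₁ → 7P₁ + 3P₂ = 149.
Market 2: 9P₂ + 3P₁ = 173.
Eliminating P₂: 9×(1) − 3×(2) gives 54P₁ = 822, so P₁ = 137/9.
Back-substitute into (2): P₂ = (173 − 3×137/9) / 9 = 382/27.

P₁ = 137/9, P₂ = 382/27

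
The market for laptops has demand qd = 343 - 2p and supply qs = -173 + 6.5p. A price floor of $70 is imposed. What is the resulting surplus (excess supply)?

Equilibrium price would be p* = 1032/17, so the floor at 70 binds.
At p = 70: qd = 203, qs = 282.
Surplus = 282 − 203 = 79.

Surplus = 79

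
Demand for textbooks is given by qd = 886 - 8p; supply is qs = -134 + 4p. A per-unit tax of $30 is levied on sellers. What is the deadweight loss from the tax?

Pre-tax equilibrium: p* = 85, q* = 206.
Tax on sellers shifts supply to qs = -134 + 4(p − 30) = -254 + 4p.
886 - 8p = -254 + 4p gives buyer price pb = 95; sellers receive ps = 95 − 30 = 65.
New quantity: q = 886 − 8(95) = 126.
DWL = ½ × 30 × (206 − 126) = 1200.

Deadweight loss = 1200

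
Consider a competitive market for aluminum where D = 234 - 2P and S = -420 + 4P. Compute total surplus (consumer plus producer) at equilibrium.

Equilibrium: 234 - 2P = -420 + 4P gives P* = 109, Q* = 16.
Demand choke price: P = 117; supply starts at P = 105.
CS = ½(117 − 109)(16) = 64; PS = ½(109 − 105)(16) = 32.

Total surplus = 96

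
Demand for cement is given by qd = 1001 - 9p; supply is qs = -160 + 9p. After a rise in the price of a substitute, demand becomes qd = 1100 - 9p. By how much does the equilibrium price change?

Δp = 5.5

Original equilibrium: p* = 64.5, q* = 420.5.
New equilibrium: 1100 - 9p = -160 + 9p, so 1260 = 18p and p' = 70; q' = 1100 − 9(70) = 470.
Change in price: 70 − 64.5 = 5.5.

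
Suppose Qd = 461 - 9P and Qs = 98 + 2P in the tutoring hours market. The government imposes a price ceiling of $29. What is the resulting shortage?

Shortage = 44

Equilibrium price would be P* = 33, so the ceiling at 29 binds.
At P = 29: Qd = 461 − 9(29) = 200, Qs = 98 + 2(29) = 156.
Shortage = 200 − 156 = 44.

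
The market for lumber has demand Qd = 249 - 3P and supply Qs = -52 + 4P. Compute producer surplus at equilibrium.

Equilibrium: 249 - 3P = -52 + 4P gives P* = 43, Q* = 120.
Supply starts at P = 13 (where Qs = 0).
PS = ½(43 − 13)(120) = 1800.

Producer surplus = 1800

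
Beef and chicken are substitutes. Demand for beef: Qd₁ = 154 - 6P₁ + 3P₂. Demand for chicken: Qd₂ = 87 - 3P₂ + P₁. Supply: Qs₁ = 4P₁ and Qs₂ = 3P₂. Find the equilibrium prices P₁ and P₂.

P₁ = 395/19, P₂ = 1024/57

Market 1: 154 - 6P₁ + 3P₂ = 4P₁ → 10P₁ - 3P₂ = 154.
Market 2: 6P₂ - P₁ = 87.
Eliminating P₂: 6×(1) + 3×(2) gives 57P₁ = 1185, so P₁ = 395/19.
Back-substitute into (2): P₂ = (87 + 1×395/19) / 6 = 1024/57.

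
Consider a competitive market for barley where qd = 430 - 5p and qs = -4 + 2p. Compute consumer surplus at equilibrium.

Consumer surplus = 1440

Equilibrium: 430 - 5p = -4 + 2p gives p* = 62, q* = 120.
Demand choke price (qd = 0): p = 86.
CS = ½(86 − 62)(120) = 1440.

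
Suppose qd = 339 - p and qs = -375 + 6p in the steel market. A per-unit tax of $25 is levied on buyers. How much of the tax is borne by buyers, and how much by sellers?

Pre-tax equilibrium: p* = 102, q* = 237.
Tax on buyers shifts demand to qd = 339 − 1(p + 25) = 314 - p.
314 - p = -375 + 6p gives seller price ps = 689/7; buyers pay pb = 689/7 + 25 = 864/7.
New quantity: q = 339 − 1(864/7) = 1509/7.
Buyer burden = 864/7 − 102 = 150/7; seller burden = 102 − 689/7 = 25/7.

Buyers bear 150/7, sellers bear 25/7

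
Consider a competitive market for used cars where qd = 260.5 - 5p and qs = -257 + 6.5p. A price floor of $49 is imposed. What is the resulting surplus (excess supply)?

Equilibrium price would be p* = 45, so the floor at 49 binds.
At p = 49: qd = 15.5, qs = 61.5.
Surplus = 61.5 − 15.5 = 46.

Surplus = 46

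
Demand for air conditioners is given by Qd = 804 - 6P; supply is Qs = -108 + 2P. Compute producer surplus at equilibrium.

Equilibrium: 804 - 6P = -108 + 2P gives P* = 114, Q* = 120.
Supply starts at P = 54 (where Qs = 0).
PS = ½(114 − 54)(120) = 3600.

Producer surplus = 3600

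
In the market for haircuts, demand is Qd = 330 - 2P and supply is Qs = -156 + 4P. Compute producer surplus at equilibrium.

Equilibrium: 330 - 2P = -156 + 4P gives P* = 81, Q* = 168.
Supply starts at P = 39 (where Qs = 0).
PS = ½(81 − 39)(168) = 3528.

Producer surplus = 3528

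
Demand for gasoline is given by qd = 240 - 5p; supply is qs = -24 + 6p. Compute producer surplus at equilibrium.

Producer surplus = 1200

Equilibrium: 240 - 5p = -24 + 6p gives p* = 24, q* = 120.
Supply starts at p = 4 (where qs = 0).
PS = ½(24 − 4)(120) = 1200.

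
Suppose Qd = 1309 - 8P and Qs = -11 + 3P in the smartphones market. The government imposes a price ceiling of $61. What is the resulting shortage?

Shortage = 649

Equilibrium price would be P* = 120, so the ceiling at 61 binds.
At P = 61: Qd = 1309 − 8(61) = 821, Qs = -11 + 3(61) = 172.
Shortage = 821 − 172 = 649.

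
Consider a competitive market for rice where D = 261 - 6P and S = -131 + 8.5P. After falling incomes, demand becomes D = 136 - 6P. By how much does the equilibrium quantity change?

Original equilibrium: P* = 784/29, Q* = 2865/29.
New equilibrium: 136 - 6P = -131 + 8.5P, so 267 = 14.5P and P' = 534/29; Q' = 136 − 6(534/29) = 740/29.
Change in quantity: 740/29 − 2865/29 = -2125/29.

ΔQ = -2125/29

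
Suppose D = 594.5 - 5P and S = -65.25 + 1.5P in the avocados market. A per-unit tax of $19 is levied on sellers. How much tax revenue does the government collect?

Tax revenue = 16074/13

Pre-tax equilibrium: P* = 101.5, Q* = 87.
Tax on sellers shifts supply to S = -65.25 + 1.5(P − 19) = -93.75 + 1.5P.
594.5 - 5P = -93.75 + 1.5P gives buyer price Pb = 2753/26; sellers receive Ps = 2753/26 − 19 = 2259/26.
New quantity: Q = 594.5 − 5(2753/26) = 846/13.
Revenue = 19 × 846/13 = 16074/13.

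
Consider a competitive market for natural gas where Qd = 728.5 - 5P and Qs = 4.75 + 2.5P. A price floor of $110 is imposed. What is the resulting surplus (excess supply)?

Equilibrium price would be P* = 96.5, so the floor at 110 binds.
At P = 110: Qd = 178.5, Qs = 279.75.
Surplus = 279.75 − 178.5 = 101.25.

Surplus = 101.25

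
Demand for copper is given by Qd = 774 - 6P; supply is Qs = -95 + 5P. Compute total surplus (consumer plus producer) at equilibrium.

Equilibrium: 774 - 6P = -95 + 5P gives P* = 79, Q* = 300.
Demand choke price: P = 129; supply starts at P = 19.
CS = ½(129 − 79)(300) = 7500; PS = ½(79 − 19)(300) = 9000.

Total surplus = 16500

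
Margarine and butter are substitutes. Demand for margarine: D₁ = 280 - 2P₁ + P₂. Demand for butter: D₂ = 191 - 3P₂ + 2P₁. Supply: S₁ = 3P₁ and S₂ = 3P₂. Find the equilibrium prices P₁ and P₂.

P₁ = 1871/28, P₂ = 1515/28

Market 1: 280 - 2P₁ + P₂ = 3P₁ → 5P₁ - P₂ = 280.
Market 2: 6P₂ - 2P₁ = 191.
Eliminating P₂: 6×(1) + 1×(2) gives 28P₁ = 1871, so P₁ = 1871/28.
Back-substitute into (2): P₂ = (191 + 2×1871/28) / 6 = 1515/28.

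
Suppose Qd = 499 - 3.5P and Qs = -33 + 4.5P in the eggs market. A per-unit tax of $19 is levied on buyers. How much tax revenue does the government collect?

Pre-tax equilibrium: P* = 66.5, Q* = 266.25.
Tax on buyers shifts demand to Qd = 499 − 3.5(P + 19) = 432.5 - 3.5P.
432.5 - 3.5P = -33 + 4.5P gives seller price Ps = 58.1875; buyers pay Pb = 58.1875 + 19 = 77.1875.
New quantity: Q = 499 − 3.5(77.1875) = 228.84375.
Revenue = 19 × 228.84375 = 4348.03125.

Tax revenue = 4348.03125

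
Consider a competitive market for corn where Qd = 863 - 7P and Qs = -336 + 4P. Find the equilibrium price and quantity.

P* = 109, Q* = 100

Set Qd = Qs: 863 - 7P = -336 + 4P.
1199 = 11P, so P* = 109.
Q* = 863 − 7(109) = 100.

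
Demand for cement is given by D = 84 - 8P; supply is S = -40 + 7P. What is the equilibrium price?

P* = 124/15

Set D = S: 84 - 8P = -40 + 7P.
124 = 15P, so P* = 124/15.
Q* = 84 − 8(124/15) = 268/15.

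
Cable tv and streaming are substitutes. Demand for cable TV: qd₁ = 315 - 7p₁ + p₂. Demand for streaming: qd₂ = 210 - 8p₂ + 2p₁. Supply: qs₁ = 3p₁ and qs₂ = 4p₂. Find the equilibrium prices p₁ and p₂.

Market 1: 315 - 7p₁ + p₂ = 3p₁ → 10p₁ - p₂ = 315.
Market 2: 12p₂ - 2p₁ = 210.
Eliminating p₂: 12×(1) + 1×(2) gives 118p₁ = 3990, so p₁ = 1995/59.
Back-substitute into (2): p₂ = (210 + 2×1995/59) / 12 = 1365/59.

p₁ = 1995/59, p₂ = 1365/59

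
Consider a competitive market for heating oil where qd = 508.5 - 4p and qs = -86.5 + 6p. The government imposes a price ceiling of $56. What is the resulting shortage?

Shortage = 35

Equilibrium price would be p* = 59.5, so the ceiling at 56 binds.
At p = 56: qd = 508.5 − 4(56) = 284.5, qs = -86.5 + 6(56) = 249.5.
Shortage = 284.5 − 249.5 = 35.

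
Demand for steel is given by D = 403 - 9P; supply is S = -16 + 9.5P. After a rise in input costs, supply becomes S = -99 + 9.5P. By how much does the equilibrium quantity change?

ΔQ = -1494/37

Original equilibrium: P* = 838/37, Q* = 7369/37.
New equilibrium: 403 - 9P = -99 + 9.5P, so 502 = 18.5P and P' = 1004/37; Q' = 403 − 9(1004/37) = 5875/37.
Change in quantity: 5875/37 − 7369/37 = -1494/37.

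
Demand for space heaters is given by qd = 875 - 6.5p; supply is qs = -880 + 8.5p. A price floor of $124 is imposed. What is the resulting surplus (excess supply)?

Surplus = 105

Equilibrium price would be p* = 117, so the floor at 124 binds.
At p = 124: qd = 69, qs = 174.
Surplus = 174 − 69 = 105.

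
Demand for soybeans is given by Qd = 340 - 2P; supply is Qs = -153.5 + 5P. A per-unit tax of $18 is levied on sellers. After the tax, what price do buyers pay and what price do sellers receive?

Buyers pay 1167/14, sellers receive 915/14

Pre-tax equilibrium: P* = 70.5, Q* = 199.
Tax on sellers shifts supply to Qs = -153.5 + 5(P − 18) = -243.5 + 5P.
340 - 2P = -243.5 + 5P gives buyer price Pb = 1167/14; sellers receive Ps = 1167/14 − 18 = 915/14.
New quantity: Q = 340 − 2(1167/14) = 1213/7.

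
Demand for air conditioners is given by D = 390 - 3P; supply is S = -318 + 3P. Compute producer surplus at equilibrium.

Producer surplus = 216

Equilibrium: 390 - 3P = -318 + 3P gives P* = 118, Q* = 36.
Supply starts at P = 106 (where S = 0).
PS = ½(118 − 106)(36) = 216.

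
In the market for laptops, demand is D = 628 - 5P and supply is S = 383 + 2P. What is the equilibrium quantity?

Set D = S: 628 - 5P = 383 + 2P.
245 = 7P, so P* = 35.
Q* = 628 − 5(35) = 453.

Q* = 453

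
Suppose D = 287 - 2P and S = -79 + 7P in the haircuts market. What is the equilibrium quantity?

Set D = S: 287 - 2P = -79 + 7P.
366 = 9P, so P* = 122/3.
Q* = 287 − 2(122/3) = 617/3.

Q* = 617/3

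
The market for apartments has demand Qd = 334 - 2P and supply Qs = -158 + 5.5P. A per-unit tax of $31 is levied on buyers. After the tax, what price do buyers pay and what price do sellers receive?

Buyers pay 265/3, sellers receive 172/3

Pre-tax equilibrium: P* = 65.6, Q* = 202.8.
Tax on buyers shifts demand to Qd = 334 − 2(P + 31) = 272 - 2P.
272 - 2P = -158 + 5.5P gives seller price Ps = 172/3; buyers pay Pb = 172/3 + 31 = 265/3.
New quantity: Q = 334 − 2(265/3) = 472/3.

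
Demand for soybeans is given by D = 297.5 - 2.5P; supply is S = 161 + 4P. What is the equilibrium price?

P* = 21

Set D = S: 297.5 - 2.5P = 161 + 4P.
136.5 = 6.5P, so P* = 21.
Q* = 297.5 − 2.5(21) = 245.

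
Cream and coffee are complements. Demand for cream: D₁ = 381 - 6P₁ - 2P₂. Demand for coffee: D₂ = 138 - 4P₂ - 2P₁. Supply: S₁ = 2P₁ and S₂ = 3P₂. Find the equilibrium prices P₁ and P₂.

Market 1: 381 - 6P₁ - 2P₂ = 2P₁ → 8P₁ + 2P₂ = 381.
Market 2: 7P₂ + 2P₁ = 138.
Eliminating P₂: 7×(1) − 2×(2) gives 52P₁ = 2391, so P₁ = 2391/52.
Back-substitute into (2): P₂ = (138 − 2×2391/52) / 7 = 171/26.

P₁ = 2391/52, P₂ = 171/26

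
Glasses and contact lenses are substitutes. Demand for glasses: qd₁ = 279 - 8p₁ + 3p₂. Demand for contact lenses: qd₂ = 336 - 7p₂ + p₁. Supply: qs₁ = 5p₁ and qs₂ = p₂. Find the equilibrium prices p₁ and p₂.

Market 1: 279 - 8p₁ + 3p₂ = 5p₁ → 13p₁ - 3p₂ = 279.
Market 2: 8p₂ - p₁ = 336.
Eliminating p₂: 8×(1) + 3×(2) gives 101p₁ = 3240, so p₁ = 3240/101.
Back-substitute into (2): p₂ = (336 + 1×3240/101) / 8 = 4647/101.

p₁ = 3240/101, p₂ = 4647/101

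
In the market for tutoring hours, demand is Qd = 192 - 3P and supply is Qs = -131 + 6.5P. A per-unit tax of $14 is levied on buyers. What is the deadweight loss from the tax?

Pre-tax equilibrium: P* = 34, Q* = 90.
Tax on buyers shifts demand to Qd = 192 − 3(P + 14) = 150 - 3P.
150 - 3P = -131 + 6.5P gives seller price Ps = 562/19; buyers pay Pb = 562/19 + 14 = 828/19.
New quantity: Q = 192 − 3(828/19) = 1164/19.
DWL = ½ × 14 × (90 − 1164/19) = 3822/19.

Deadweight loss = 3822/19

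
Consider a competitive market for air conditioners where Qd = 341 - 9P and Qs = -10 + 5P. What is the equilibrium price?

Set Qd = Qs: 341 - 9P = -10 + 5P.
351 = 14P, so P* = 351/14.
Q* = 341 − 9(351/14) = 1615/14.

P* = 351/14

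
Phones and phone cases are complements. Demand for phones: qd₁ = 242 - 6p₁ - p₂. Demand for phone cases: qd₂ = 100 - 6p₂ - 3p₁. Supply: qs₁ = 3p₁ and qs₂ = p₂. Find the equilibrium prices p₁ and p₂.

Market 1: 242 - 6p₁ - p₂ = 3p₁ → 9p₁ + p₂ = 242.
Market 2: 7p₂ + 3p₁ = 100.
Eliminating p₂: 7×(1) − 1×(2) gives 60p₁ = 1594, so p₁ = 797/30.
Back-substitute into (2): p₂ = (100 − 3×797/30) / 7 = 2.9.

p₁ = 797/30, p₂ = 2.9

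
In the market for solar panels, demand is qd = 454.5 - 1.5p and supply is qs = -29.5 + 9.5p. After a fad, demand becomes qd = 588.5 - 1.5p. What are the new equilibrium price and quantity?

p' = 618/11, q' = 11093/22

Original equilibrium: p* = 44, q* = 388.5.
New equilibrium: 588.5 - 1.5p = -29.5 + 9.5p, so 618 = 11p and p' = 618/11; q' = 588.5 − 1.5(618/11) = 11093/22.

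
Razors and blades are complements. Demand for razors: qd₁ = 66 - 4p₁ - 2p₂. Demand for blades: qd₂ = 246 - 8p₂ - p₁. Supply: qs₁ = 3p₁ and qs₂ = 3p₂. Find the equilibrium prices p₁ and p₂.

Market 1: 66 - 4p₁ - 2p₂ = 3p₁ → 7p₁ + 2p₂ = 66.
Market 2: 11p₂ + p₁ = 246.
Eliminating p₂: 11×(1) − 2×(2) gives 75p₁ = 234, so p₁ = 3.12.
Back-substitute into (2): p₂ = (246 − 1×3.12) / 11 = 22.08.

p₁ = 3.12, p₂ = 22.08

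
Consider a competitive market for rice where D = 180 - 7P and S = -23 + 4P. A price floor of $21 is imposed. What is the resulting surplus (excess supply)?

Surplus = 28

Equilibrium price would be P* = 203/11, so the floor at 21 binds.
At P = 21: D = 33, S = 61.
Surplus = 61 − 33 = 28.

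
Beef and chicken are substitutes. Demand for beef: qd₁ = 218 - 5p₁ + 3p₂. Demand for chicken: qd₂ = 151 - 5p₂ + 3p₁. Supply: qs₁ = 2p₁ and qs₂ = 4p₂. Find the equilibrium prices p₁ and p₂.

Market 1: 218 - 5p₁ + 3p₂ = 2p₁ → 7p₁ - 3p₂ = 218.
Market 2: 9p₂ - 3p₁ = 151.
Eliminating p₂: 9×(1) + 3×(2) gives 54p₁ = 2415, so p₁ = 805/18.
Back-substitute into (2): p₂ = (151 + 3×805/18) / 9 = 1711/54.

p₁ = 805/18, p₂ = 1711/54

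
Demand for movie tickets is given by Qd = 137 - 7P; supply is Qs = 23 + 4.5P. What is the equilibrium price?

Set Qd = Qs: 137 - 7P = 23 + 4.5P.
114 = 11.5P, so P* = 228/23.
Q* = 137 − 7(228/23) = 1555/23.

P* = 228/23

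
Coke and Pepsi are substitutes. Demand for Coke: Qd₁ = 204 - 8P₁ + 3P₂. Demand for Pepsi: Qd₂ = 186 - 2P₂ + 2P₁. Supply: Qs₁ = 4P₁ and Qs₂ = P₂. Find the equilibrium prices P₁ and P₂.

P₁ = 39, P₂ = 88

Market 1: 204 - 8P₁ + 3P₂ = 4P₁ → 12P₁ - 3P₂ = 204.
Market 2: 3P₂ - 2P₁ = 186.
Eliminating P₂: 3×(1) + 3×(2) gives 30P₁ = 1170, so P₁ = 39.
Back-substitute into (2): P₂ = (186 + 2×39) / 3 = 88.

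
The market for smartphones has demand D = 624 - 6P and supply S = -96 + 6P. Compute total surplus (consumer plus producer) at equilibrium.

Total surplus = 11616

Equilibrium: 624 - 6P = -96 + 6P gives P* = 60, Q* = 264.
Demand choke price: P = 104; supply starts at P = 16.
CS = ½(104 − 60)(264) = 5808; PS = ½(60 − 16)(264) = 5808.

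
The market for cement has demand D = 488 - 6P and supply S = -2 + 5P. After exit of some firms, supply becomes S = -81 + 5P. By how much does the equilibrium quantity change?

Original equilibrium: P* = 490/11, Q* = 2428/11.
New equilibrium: 488 - 6P = -81 + 5P, so 569 = 11P and P' = 569/11; Q' = 488 − 6(569/11) = 1954/11.
Change in quantity: 1954/11 − 2428/11 = -474/11.

ΔQ = -474/11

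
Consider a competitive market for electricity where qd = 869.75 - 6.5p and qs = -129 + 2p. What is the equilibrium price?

Set qd = qs: 869.75 - 6.5p = -129 + 2p.
998.75 = 8.5p, so p* = 117.5.
q* = 869.75 − 6.5(117.5) = 106.

p* = 117.5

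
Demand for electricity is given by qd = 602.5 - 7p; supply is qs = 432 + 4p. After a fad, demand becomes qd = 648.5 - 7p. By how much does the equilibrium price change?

Original equilibrium: p* = 15.5, q* = 494.
New equilibrium: 648.5 - 7p = 432 + 4p, so 216.5 = 11p and p' = 433/22; q' = 648.5 − 7(433/22) = 5618/11.
Change in price: 433/22 − 15.5 = 46/11.

Δp = 46/11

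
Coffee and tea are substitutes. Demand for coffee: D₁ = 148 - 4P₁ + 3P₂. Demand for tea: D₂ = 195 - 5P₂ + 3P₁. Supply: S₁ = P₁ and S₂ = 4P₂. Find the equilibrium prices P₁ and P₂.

P₁ = 53.25, P₂ = 473/12

Market 1: 148 - 4P₁ + 3P₂ = P₁ → 5P₁ - 3P₂ = 148.
Market 2: 9P₂ - 3P₁ = 195.
Eliminating P₂: 9×(1) + 3×(2) gives 36P₁ = 1917, so P₁ = 53.25.
Back-substitute into (2): P₂ = (195 + 3×53.25) / 9 = 473/12.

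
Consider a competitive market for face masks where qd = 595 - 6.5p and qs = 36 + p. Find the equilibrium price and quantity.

Set qd = qs: 595 - 6.5p = 36 + p.
559 = 7.5p, so p* = 1118/15.
q* = 595 − 6.5(1118/15) = 1658/15.

p* = 1118/15, q* = 1658/15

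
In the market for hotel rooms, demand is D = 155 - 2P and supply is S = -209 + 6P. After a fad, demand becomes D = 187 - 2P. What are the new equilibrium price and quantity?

P' = 49.5, Q' = 88

Original equilibrium: P* = 45.5, Q* = 64.
New equilibrium: 187 - 2P = -209 + 6P, so 396 = 8P and P' = 49.5; Q' = 187 − 2(49.5) = 88.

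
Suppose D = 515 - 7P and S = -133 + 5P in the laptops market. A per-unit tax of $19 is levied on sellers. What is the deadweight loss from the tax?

Deadweight loss = 12635/24

Pre-tax equilibrium: P* = 54, Q* = 137.
Tax on sellers shifts supply to S = -133 + 5(P − 19) = -228 + 5P.
515 - 7P = -228 + 5P gives buyer price Pb = 743/12; sellers receive Ps = 743/12 − 19 = 515/12.
New quantity: Q = 515 − 7(743/12) = 979/12.
DWL = ½ × 19 × (137 − 979/12) = 12635/24.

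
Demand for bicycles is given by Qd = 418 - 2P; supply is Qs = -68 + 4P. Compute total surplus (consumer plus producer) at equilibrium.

Equilibrium: 418 - 2P = -68 + 4P gives P* = 81, Q* = 256.
Demand choke price: P = 209; supply starts at P = 17.
CS = ½(209 − 81)(256) = 16384; PS = ½(81 − 17)(256) = 8192.

Total surplus = 24576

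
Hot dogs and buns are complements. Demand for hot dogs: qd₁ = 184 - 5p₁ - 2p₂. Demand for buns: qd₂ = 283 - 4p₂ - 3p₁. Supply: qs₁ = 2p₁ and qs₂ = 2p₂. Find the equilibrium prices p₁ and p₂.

Market 1: 184 - 5p₁ - 2p₂ = 2p₁ → 7p₁ + 2p₂ = 184.
Market 2: 6p₂ + 3p₁ = 283.
Eliminating p₂: 6×(1) − 2×(2) gives 36p₁ = 538, so p₁ = 269/18.
Back-substitute into (2): p₂ = (283 − 3×269/18) / 6 = 1429/36.

p₁ = 269/18, p₂ = 1429/36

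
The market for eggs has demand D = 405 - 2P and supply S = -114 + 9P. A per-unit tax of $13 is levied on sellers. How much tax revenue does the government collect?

Tax revenue = 41379/11

Pre-tax equilibrium: P* = 519/11, Q* = 3417/11.
Tax on sellers shifts supply to S = -114 + 9(P − 13) = -231 + 9P.
405 - 2P = -231 + 9P gives buyer price Pb = 636/11; sellers receive Ps = 636/11 − 13 = 493/11.
New quantity: Q = 405 − 2(636/11) = 3183/11.
Revenue = 13 × 3183/11 = 41379/11.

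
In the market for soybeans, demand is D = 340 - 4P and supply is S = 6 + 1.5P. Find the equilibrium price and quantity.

P* = 668/11, Q* = 1068/11

Set D = S: 340 - 4P = 6 + 1.5P.
334 = 5.5P, so P* = 668/11.
Q* = 340 − 4(668/11) = 1068/11.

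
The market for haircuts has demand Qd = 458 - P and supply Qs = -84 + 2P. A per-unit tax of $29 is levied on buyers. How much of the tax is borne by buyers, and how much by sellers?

Pre-tax equilibrium: P* = 542/3, Q* = 832/3.
Tax on buyers shifts demand to Qd = 458 − 1(P + 29) = 429 - P.
429 - P = -84 + 2P gives seller price Ps = 171; buyers pay Pb = 171 + 29 = 200.
New quantity: Q = 458 − 1(200) = 258.
Buyer burden = 200 − 542/3 = 58/3; seller burden = 542/3 − 171 = 29/3.

Buyers bear 58/3, sellers bear 29/3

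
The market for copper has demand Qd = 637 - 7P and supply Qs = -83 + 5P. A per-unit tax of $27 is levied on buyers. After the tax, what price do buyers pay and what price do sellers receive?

Buyers pay $71.25, sellers receive $44.25

Pre-tax equilibrium: P* = 60, Q* = 217.
Tax on buyers shifts demand to Qd = 637 − 7(P + 27) = 448 - 7P.
448 - 7P = -83 + 5P gives seller price Ps = 44.25; buyers pay Pb = 44.25 + 27 = 71.25.
New quantity: Q = 637 − 7(71.25) = 138.25.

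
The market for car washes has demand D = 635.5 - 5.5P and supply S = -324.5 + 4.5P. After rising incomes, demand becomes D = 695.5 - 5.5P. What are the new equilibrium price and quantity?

P' = 102, Q' = 134.5

Original equilibrium: P* = 96, Q* = 107.5.
New equilibrium: 695.5 - 5.5P = -324.5 + 4.5P, so 1020 = 10P and P' = 102; Q' = 695.5 − 5.5(102) = 134.5.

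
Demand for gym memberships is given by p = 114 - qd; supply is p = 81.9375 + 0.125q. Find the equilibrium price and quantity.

p* = 85.5, q* = 28.5

Set the two price expressions equal: 114 - q = 81.9375 + 0.125q.
32.0625 = 1.125q, so q* = 28.5.
p* = 114 − (1)(28.5) = 85.5.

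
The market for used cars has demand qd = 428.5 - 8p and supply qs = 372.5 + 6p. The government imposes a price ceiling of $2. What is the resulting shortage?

Shortage = 28

Equilibrium price would be p* = 4, so the ceiling at 2 binds.
At p = 2: qd = 428.5 − 8(2) = 412.5, qs = 372.5 + 6(2) = 384.5.
Shortage = 412.5 − 384.5 = 28.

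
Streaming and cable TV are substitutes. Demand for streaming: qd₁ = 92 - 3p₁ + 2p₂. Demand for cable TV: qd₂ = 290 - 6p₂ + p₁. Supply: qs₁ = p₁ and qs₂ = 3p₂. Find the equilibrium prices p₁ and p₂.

p₁ = 704/17, p₂ = 626/17

Market 1: 92 - 3p₁ + 2p₂ = p₁ → 4p₁ - 2p₂ = 92.
Market 2: 9p₂ - p₁ = 290.
Eliminating p₂: 9×(1) + 2×(2) gives 34p₁ = 1408, so p₁ = 704/17.
Back-substitute into (2): p₂ = (290 + 1×704/17) / 9 = 626/17.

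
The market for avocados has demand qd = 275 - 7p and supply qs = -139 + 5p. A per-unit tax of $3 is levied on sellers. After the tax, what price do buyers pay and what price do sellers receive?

Buyers pay $35.75, sellers receive $32.75

Pre-tax equilibrium: p* = 34.5, q* = 33.5.
Tax on sellers shifts supply to qs = -139 + 5(p − 3) = -154 + 5p.
275 - 7p = -154 + 5p gives buyer price pb = 35.75; sellers receive ps = 35.75 − 3 = 32.75.
New quantity: q = 275 − 7(35.75) = 24.75.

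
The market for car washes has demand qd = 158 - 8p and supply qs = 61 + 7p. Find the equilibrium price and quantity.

p* = 97/15, q* = 1594/15

Set qd = qs: 158 - 8p = 61 + 7p.
97 = 15p, so p* = 97/15.
q* = 158 − 8(97/15) = 1594/15.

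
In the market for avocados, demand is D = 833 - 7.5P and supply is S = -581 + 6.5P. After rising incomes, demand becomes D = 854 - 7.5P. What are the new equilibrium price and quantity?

P' = 102.5, Q' = 85.25

Original equilibrium: P* = 101, Q* = 75.5.
New equilibrium: 854 - 7.5P = -581 + 6.5P, so 1435 = 14P and P' = 102.5; Q' = 854 − 7.5(102.5) = 85.25.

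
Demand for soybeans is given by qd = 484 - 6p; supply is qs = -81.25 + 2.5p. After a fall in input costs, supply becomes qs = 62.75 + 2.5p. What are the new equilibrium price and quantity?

Original equilibrium: p* = 66.5, q* = 85.
New equilibrium: 484 - 6p = 62.75 + 2.5p, so 421.25 = 8.5p and p' = 1685/34; q' = 484 − 6(1685/34) = 3173/17.

p' = 1685/34, q' = 3173/17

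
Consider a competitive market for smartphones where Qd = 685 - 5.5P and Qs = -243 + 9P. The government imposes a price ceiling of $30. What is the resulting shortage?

Equilibrium price would be P* = 64, so the ceiling at 30 binds.
At P = 30: Qd = 685 − 5.5(30) = 520, Qs = -243 + 9(30) = 27.
Shortage = 520 − 27 = 493.

Shortage = 493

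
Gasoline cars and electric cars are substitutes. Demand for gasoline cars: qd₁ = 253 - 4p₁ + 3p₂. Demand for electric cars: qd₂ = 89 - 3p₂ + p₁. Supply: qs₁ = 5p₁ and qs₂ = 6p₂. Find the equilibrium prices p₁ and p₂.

p₁ = 424/13, p₂ = 527/39

Market 1: 253 - 4p₁ + 3p₂ = 5p₁ → 9p₁ - 3p₂ = 253.
Market 2: 9p₂ - p₁ = 89.
Eliminating p₂: 9×(1) + 3×(2) gives 78p₁ = 2544, so p₁ = 424/13.
Back-substitute into (2): p₂ = (89 + 1×424/13) / 9 = 527/39.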